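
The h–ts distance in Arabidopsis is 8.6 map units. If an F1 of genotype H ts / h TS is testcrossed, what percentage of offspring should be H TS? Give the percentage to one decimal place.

4.3%

A map distance of 8.6 map units corresponds to a recombination frequency of 0.086.
The F1 is H ts / h TS, so H TS is a recombinant gamete class with expected frequency r/2 = 0.086/2 = 0.0430.
That is 0.0430 = 4.3% of the progeny.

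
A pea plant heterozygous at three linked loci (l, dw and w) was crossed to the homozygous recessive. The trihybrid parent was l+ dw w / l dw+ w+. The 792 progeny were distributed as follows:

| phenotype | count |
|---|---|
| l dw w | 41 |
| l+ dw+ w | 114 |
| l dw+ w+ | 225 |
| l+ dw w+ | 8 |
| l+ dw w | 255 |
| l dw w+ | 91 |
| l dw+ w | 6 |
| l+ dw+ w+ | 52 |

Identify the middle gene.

w

The two rarest classes, l+ dw w+ and l dw+ w, are the double crossovers. Comparing them with the parentals, only the w allele has switched, so w is the middle locus and the order is dw – w – l.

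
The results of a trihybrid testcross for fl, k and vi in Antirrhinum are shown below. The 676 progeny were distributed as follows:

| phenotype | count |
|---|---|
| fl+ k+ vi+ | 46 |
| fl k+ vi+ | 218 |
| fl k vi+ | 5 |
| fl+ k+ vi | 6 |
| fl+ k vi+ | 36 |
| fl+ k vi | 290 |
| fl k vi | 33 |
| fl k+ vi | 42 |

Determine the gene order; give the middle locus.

k

The two most frequent reciprocal classes, fl k+ vi+ and fl+ k vi, are the parental types, so the F1 was fl k+ vi+ / fl+ k vi.
The two rarest classes, fl k vi+ and fl+ k+ vi, are the double crossovers. Comparing them with the parentals, only the k allele has switched, so k is the middle locus and the order is vi – k – fl.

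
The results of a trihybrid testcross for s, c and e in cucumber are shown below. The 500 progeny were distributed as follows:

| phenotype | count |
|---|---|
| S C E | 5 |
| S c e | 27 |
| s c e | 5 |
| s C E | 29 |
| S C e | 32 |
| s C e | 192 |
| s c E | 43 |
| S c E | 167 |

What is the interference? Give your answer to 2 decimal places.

0.11

The two most frequent reciprocal classes, s C e and S c E, are the parental types, so the F1 was s C e / S c E.
The two rarest classes, s c e and S C E, are the double crossovers. Comparing them with the parentals, only the c allele has switched, so c is the middle locus and the order is e – c – s.
e–c: (56 + 10)/500 = 0.1320; c–s: (75 + 10)/500 = 0.1700.
Expected DCO frequency = 0.1320 × 0.1700 ≈ 0.02244; observed = 10/500 ≈ 0.02000.
Coefficient of coincidence = 0.02000/0.02244 ≈ 0.89; interference = 1 − 0.89 = 0.11.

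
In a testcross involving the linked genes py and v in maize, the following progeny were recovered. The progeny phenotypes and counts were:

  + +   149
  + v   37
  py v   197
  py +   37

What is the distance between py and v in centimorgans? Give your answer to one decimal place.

The two most frequent classes, + + (149) and py v (197), are the parental types, so the F1 was + + / py v.
The recombinant classes are + v and py +: 37 + 37 = 74.
Recombination frequency = 74/420 = 0.1762 ≈ 17.6%, i.e. 17.6 centimorgans.

17.6 centimorgans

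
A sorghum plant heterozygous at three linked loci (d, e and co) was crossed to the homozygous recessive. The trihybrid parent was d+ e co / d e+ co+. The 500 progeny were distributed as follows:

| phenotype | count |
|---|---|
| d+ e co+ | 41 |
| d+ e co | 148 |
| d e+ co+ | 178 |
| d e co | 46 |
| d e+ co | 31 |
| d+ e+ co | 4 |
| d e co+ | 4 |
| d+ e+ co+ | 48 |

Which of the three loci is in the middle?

The two rarest classes, d+ e+ co and d e co+, are the double crossovers. Comparing them with the parentals, only the e allele has switched, so e is the middle locus and the order is d – e – co.

e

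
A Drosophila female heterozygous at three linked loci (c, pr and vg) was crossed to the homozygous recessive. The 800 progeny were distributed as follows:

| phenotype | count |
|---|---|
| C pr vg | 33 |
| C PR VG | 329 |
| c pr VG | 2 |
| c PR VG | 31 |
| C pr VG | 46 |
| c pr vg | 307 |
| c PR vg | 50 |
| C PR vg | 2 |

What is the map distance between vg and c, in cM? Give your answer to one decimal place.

8.5 cM

The two most frequent reciprocal classes, C PR VG and c pr vg, are the parental types, so the F1 was C PR VG / c pr vg.
The two rarest classes, C PR vg and c pr VG, are the double crossovers. Comparing them with the parentals, only the vg allele has switched, so vg is the middle locus and the order is pr – vg – c.
Crossovers in the vg–c interval produce the single-crossover classes c PR VG and C pr vg (31 + 33 = 64) plus the double crossovers (4).
RF(vg–c) = (64 + 4) / 800 = 68/800 = 0.0850 → 8.5 cM.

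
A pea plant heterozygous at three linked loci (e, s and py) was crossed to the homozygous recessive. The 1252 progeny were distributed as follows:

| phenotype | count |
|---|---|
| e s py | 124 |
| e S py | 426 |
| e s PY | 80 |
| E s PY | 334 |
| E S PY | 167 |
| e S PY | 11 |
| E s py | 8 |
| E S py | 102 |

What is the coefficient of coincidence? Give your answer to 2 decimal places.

The two most frequent reciprocal classes, E s PY and e S py, are the parental types, so the F1 was E s PY / e S py.
The two rarest classes, E s py and e S PY, are the double crossovers. Comparing them with the parentals, only the py allele has switched, so py is the middle locus and the order is e – py – s.
e–py: (182 + 19)/1252 = 0.1605; py–s: (291 + 19)/1252 = 0.2476.
Expected DCO frequency = 0.1605 × 0.2476 ≈ 0.03974; observed = 19/1252 ≈ 0.01518.
Coefficient of coincidence = 0.01518/0.03974 ≈ 0.38.

0.38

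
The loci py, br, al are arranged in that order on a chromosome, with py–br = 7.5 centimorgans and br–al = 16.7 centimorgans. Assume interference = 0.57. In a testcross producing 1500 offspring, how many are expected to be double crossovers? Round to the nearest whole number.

8

Map distances give recombination frequencies of 0.075 and 0.167 for the two intervals.
With interference 0.57 (so coincidence = 0.43), expected double-crossover frequency = 0.075 × 0.167 × 0.43 = 0.00539.
Expected number = 0.00539 × 1500 = 8.08 ≈ 8.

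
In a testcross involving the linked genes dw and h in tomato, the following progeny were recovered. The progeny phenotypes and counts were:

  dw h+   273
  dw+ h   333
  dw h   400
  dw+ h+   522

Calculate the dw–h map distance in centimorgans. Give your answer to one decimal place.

39.7 centimorgans

The two most frequent classes, dw+ h+ (522) and dw h (400), are the parental types, so the F1 was dw+ h+ / dw h.
The recombinant classes are dw+ h and dw h+: 333 + 273 = 606.
Recombination frequency = 606/1528 = 0.3966 ≈ 39.7%, i.e. 39.7 centimorgans.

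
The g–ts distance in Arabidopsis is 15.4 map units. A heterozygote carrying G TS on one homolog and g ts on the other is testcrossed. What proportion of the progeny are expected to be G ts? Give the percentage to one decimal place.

7.7%

A map distance of 15.4 map units corresponds to a recombination frequency of 0.154.
The F1 is G TS / g ts, so G ts is a recombinant gamete class with expected frequency r/2 = 0.154/2 = 0.0770.
That is 0.0770 = 7.7% of the progeny.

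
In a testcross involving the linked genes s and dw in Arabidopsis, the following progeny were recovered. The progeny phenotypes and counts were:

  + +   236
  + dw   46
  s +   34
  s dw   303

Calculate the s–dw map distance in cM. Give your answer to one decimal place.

The two most frequent classes, + + (236) and s dw (303), are the parental types, so the F1 was + + / s dw.
The recombinant classes are + dw and s +: 46 + 34 = 80.
Recombination frequency = 80/619 = 0.1292 ≈ 12.9%, i.e. 12.9 cM.

12.9 cM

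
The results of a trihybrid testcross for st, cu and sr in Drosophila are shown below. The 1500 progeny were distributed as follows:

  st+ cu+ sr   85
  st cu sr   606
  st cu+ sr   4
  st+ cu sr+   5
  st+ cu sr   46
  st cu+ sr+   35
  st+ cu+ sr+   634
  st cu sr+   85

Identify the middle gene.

cu

The two most frequent reciprocal classes, st+ cu+ sr+ and st cu sr, are the parental types, so the F1 was st+ cu+ sr+ / st cu sr.
The two rarest classes, st+ cu sr+ and st cu+ sr, are the double crossovers. Comparing them with the parentals, only the cu allele has switched, so cu is the middle locus and the order is sr – cu – st.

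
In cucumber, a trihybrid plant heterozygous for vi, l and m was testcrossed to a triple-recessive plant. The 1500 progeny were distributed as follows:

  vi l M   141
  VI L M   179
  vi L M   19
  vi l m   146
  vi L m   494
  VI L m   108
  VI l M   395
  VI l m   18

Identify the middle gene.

m

The two most frequent reciprocal classes, vi L m and VI l M, are the parental types, so the F1 was vi L m / VI l M.
The two rarest classes, vi L M and VI l m, are the double crossovers. Comparing them with the parentals, only the m allele has switched, so m is the middle locus and the order is vi – m – l.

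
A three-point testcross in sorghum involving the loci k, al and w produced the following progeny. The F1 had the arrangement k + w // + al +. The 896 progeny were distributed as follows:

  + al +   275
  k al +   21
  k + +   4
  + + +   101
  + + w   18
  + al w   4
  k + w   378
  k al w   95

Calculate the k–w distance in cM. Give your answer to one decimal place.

The two rarest classes, k + + and + al w, are the double crossovers. Comparing them with the parentals, only the w allele has switched, so w is the middle locus and the order is al – w – k.
Crossovers in the w–k interval produce the single-crossover classes + + w and k al + (18 + 21 = 39) plus the double crossovers (8).
RF(w–k) = (39 + 8) / 896 = 47/896 = 0.0525 → 5.2 cM.

5.2 cM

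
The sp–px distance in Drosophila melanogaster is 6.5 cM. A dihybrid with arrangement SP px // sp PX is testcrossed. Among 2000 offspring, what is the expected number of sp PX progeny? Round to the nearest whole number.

A map distance of 6.5 cM corresponds to a recombination frequency of 0.065.
The F1 is SP px / sp PX, so sp PX is a parental gamete class with expected frequency (1 − r)/2 = 0.935/2 = 0.4675.
Expected number = 0.4675 × 2000 = 935.00 ≈ 935.

935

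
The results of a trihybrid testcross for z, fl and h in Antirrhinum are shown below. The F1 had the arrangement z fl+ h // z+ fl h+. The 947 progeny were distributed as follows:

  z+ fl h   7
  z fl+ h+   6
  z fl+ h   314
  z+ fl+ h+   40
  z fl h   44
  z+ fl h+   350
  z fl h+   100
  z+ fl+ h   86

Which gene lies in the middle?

The two rarest classes, z fl+ h+ and z+ fl h, are the double crossovers. Comparing them with the parentals, only the h allele has switched, so h is the middle locus and the order is fl – h – z.

h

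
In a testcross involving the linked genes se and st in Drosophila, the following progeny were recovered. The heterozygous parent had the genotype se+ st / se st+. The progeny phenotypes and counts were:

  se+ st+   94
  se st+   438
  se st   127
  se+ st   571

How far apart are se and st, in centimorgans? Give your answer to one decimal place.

18.0 centimorgans

The recombinant classes are se+ st+ and se st: 94 + 127 = 221.
Recombination frequency = 221/1230 = 0.1797 ≈ 18.0%, i.e. 18.0 centimorgans.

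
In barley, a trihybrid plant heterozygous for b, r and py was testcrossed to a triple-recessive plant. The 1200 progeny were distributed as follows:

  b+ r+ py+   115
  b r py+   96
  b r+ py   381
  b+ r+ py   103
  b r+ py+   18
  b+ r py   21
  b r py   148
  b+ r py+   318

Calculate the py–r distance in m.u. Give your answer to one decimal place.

25.2 m.u.

The two most frequent reciprocal classes, b r+ py and b+ r py+, are the parental types, so the F1 was b r+ py / b+ r py+.
The two rarest classes, b r+ py+ and b+ r py, are the double crossovers. Comparing them with the parentals, only the py allele has switched, so py is the middle locus and the order is b – py – r.
Crossovers in the py–r interval produce the single-crossover classes b r py and b+ r+ py+ (148 + 115 = 263) plus the double crossovers (39).
RF(py–r) = (263 + 39) / 1200 = 302/1200 = 0.2517 → 25.2 m.u.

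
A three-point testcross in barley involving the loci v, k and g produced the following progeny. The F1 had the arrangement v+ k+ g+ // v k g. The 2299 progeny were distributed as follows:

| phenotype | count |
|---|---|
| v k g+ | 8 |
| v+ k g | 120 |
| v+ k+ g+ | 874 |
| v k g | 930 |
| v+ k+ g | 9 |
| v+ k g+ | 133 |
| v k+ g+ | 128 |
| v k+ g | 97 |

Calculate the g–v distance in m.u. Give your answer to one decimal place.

11.5 m.u.

The two rarest classes, v+ k+ g and v k g+, are the double crossovers. Comparing them with the parentals, only the g allele has switched, so g is the middle locus and the order is k – g – v.
Crossovers in the g–v interval produce the single-crossover classes v k+ g+ and v+ k g (128 + 120 = 248) plus the double crossovers (17).
RF(g–v) = (248 + 17) / 2299 = 265/2299 = 0.1153 → 11.5 m.u.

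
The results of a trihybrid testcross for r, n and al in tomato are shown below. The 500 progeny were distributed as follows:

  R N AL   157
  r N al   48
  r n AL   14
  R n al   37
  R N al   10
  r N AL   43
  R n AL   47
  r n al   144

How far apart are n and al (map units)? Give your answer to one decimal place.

The two most frequent reciprocal classes, R N AL and r n al, are the parental types, so the F1 was R N AL / r n al.
The two rarest classes, R N al and r n AL, are the double crossovers. Comparing them with the parentals, only the al allele has switched, so al is the middle locus and the order is r – al – n.
Crossovers in the al–n interval produce the single-crossover classes R n AL and r N al (47 + 48 = 95) plus the double crossovers (24).
RF(al–n) = (95 + 24) / 500 = 119/500 = 0.2380 → 23.8 map units.

23.8 map units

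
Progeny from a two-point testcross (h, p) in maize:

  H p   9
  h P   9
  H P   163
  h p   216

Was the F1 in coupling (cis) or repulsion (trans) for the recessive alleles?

cis

The two most frequent classes are H P (163) and h p (216); these are the parental (non-recombinant) types.
So the F1 carried H P on one chromosome and h p on the other — the recessive alleles are on the same chromosome (cis / coupling).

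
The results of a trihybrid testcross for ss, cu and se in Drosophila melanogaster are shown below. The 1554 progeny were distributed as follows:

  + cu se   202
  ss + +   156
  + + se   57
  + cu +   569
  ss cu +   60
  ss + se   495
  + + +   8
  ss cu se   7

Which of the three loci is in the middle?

The two most frequent reciprocal classes, + cu + and ss + se, are the parental types, so the F1 was + cu + / ss + se.
The two rarest classes, + + + and ss cu se, are the double crossovers. Comparing them with the parentals, only the cu allele has switched, so cu is the middle locus and the order is se – cu – ss.

cu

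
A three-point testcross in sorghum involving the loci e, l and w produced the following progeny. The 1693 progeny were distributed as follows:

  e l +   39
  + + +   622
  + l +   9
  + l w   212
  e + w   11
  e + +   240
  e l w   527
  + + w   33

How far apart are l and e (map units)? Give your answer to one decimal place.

27.9 map units

The two most frequent reciprocal classes, e l w and + + +, are the parental types, so the F1 was e l w / + + +.
The two rarest classes, e + w and + l +, are the double crossovers. Comparing them with the parentals, only the l allele has switched, so l is the middle locus and the order is w – l – e.
Crossovers in the l–e interval produce the single-crossover classes + l w and e + + (212 + 240 = 452) plus the double crossovers (20).
RF(l–e) = (452 + 20) / 1693 = 472/1693 = 0.2788 → 27.9 map units.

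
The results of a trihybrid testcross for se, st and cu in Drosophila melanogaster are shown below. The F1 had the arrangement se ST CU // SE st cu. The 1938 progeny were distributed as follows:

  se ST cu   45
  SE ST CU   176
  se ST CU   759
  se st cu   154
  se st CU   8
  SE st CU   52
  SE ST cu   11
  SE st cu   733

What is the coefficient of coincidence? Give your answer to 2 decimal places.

The two rarest classes, se st CU and SE ST cu, are the double crossovers. Comparing them with the parentals, only the st allele has switched, so st is the middle locus and the order is se – st – cu.
se–st: (330 + 19)/1938 = 0.1801; st–cu: (97 + 19)/1938 = 0.0599.
Expected DCO frequency = 0.1801 × 0.0599 ≈ 0.01079; observed = 19/1938 ≈ 0.00980.
Coefficient of coincidence = 0.00980/0.01079 ≈ 0.91.

0.91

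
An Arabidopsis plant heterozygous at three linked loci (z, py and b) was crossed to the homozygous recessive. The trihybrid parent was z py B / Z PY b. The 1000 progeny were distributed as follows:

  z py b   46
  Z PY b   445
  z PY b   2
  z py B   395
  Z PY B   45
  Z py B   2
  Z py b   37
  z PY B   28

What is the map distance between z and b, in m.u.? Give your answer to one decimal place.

The two rarest classes, Z py B and z PY b, are the double crossovers. Comparing them with the parentals, only the z allele has switched, so z is the middle locus and the order is py – z – b.
Crossovers in the z–b interval produce the single-crossover classes z py b and Z PY B (46 + 45 = 91) plus the double crossovers (4).
RF(z–b) = (91 + 4) / 1000 = 95/1000 = 0.0950 → 9.5 m.u.

9.5 m.u.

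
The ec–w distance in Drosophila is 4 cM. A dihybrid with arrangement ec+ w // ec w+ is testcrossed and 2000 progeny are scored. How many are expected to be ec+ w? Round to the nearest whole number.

960

A map distance of 4 cM corresponds to a recombination frequency of 0.040.
The F1 is ec+ w / ec w+, so ec+ w is a parental gamete class with expected frequency (1 − r)/2 = 0.960/2 = 0.4800.
Expected number = 0.4800 × 2000 = 960.00 ≈ 960.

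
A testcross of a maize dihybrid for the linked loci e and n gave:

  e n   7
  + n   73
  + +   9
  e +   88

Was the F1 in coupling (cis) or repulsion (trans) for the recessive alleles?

trans

The two most frequent classes are + n (73) and e + (88); these are the parental (non-recombinant) types.
So the F1 carried + n on one chromosome and e + on the other — the recessive alleles are on opposite chromosomes (trans / repulsion).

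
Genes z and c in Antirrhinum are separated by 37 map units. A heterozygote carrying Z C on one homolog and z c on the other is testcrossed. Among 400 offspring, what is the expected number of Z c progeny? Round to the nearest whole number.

74

A map distance of 37 map units corresponds to a recombination frequency of 0.370.
The F1 is Z C / z c, so Z c is a recombinant gamete class with expected frequency r/2 = 0.370/2 = 0.1850.
Expected number = 0.1850 × 400 = 74.00 ≈ 74.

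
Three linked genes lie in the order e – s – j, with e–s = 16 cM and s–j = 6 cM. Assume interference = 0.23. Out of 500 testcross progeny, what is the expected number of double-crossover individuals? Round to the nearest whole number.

Map distances give recombination frequencies of 0.160 and 0.060 for the two intervals.
With interference 0.23 (so coincidence = 0.77), expected double-crossover frequency = 0.160 × 0.060 × 0.77 = 0.00739.
Expected number = 0.00739 × 500 = 3.70 ≈ 4.

4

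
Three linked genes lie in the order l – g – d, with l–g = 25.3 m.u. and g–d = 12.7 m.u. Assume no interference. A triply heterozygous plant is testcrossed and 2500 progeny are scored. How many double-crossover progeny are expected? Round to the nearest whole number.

Map distances give recombination frequencies of 0.253 and 0.127 for the two intervals.
With no interference, expected double-crossover frequency = 0.253 × 0.127 = 0.03213.
Expected number = 0.03213 × 2500 = 80.33 ≈ 80.

80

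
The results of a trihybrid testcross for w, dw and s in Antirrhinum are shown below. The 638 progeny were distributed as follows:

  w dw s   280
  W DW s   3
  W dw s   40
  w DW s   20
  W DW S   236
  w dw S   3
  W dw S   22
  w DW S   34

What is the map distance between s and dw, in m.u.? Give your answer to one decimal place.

7.5 m.u.

The two most frequent reciprocal classes, W DW S and w dw s, are the parental types, so the F1 was W DW S / w dw s.
The two rarest classes, W DW s and w dw S, are the double crossovers. Comparing them with the parentals, only the s allele has switched, so s is the middle locus and the order is dw – s – w.
Crossovers in the dw–s interval produce the single-crossover classes W dw S and w DW s (22 + 20 = 42) plus the double crossovers (6).
RF(dw–s) = (42 + 6) / 638 = 48/638 = 0.0752 → 7.5 m.u.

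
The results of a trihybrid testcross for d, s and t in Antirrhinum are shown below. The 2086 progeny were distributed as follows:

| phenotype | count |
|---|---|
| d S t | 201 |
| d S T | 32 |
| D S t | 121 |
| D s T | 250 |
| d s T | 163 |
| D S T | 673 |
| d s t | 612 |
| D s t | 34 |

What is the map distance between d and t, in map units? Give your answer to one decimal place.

16.8 map units

The two most frequent reciprocal classes, D S T and d s t, are the parental types, so the F1 was D S T / d s t.
The two rarest classes, d S T and D s t, are the double crossovers. Comparing them with the parentals, only the d allele has switched, so d is the middle locus and the order is t – d – s.
Crossovers in the t–d interval produce the single-crossover classes D S t and d s T (121 + 163 = 284) plus the double crossovers (66).
RF(t–d) = (284 + 66) / 2086 = 350/2086 = 0.1678 → 16.8 map units.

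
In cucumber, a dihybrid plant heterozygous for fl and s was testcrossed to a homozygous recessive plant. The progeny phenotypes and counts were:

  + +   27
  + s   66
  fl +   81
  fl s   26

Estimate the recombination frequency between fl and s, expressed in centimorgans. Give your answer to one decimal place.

26.5 centimorgans

The two most frequent classes, + s (66) and fl + (81), are the parental types, so the F1 was + s / fl +.
The recombinant classes are + + and fl s: 27 + 26 = 53.
Recombination frequency = 53/200 = 0.2650 ≈ 26.5%, i.e. 26.5 centimorgans.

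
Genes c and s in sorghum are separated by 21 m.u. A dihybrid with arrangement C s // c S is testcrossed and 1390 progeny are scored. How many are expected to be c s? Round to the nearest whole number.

A map distance of 21 m.u. corresponds to a recombination frequency of 0.210.
The F1 is C s / c S, so c s is a recombinant gamete class with expected frequency r/2 = 0.210/2 = 0.1050.
Expected number = 0.1050 × 1390 = 145.95 ≈ 146.

146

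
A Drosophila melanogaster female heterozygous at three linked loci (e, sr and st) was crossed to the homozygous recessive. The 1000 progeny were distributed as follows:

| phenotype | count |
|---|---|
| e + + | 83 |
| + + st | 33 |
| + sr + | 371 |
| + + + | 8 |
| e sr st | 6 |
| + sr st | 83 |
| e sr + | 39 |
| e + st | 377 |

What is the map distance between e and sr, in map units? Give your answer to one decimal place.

8.6 map units

The two most frequent reciprocal classes, + sr + and e + st, are the parental types, so the F1 was + sr + / e + st.
The two rarest classes, + + + and e sr st, are the double crossovers. Comparing them with the parentals, only the sr allele has switched, so sr is the middle locus and the order is e – sr – st.
Crossovers in the e–sr interval produce the single-crossover classes e sr + and + + st (39 + 33 = 72) plus the double crossovers (14).
RF(e–sr) = (72 + 14) / 1000 = 86/1000 = 0.0860 → 8.6 map units.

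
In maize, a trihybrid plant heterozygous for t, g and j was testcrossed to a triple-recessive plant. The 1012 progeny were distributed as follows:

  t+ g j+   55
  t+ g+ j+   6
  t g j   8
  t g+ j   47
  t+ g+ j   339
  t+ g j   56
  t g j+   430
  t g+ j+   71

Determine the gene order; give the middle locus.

The two most frequent reciprocal classes, t+ g+ j and t g j+, are the parental types, so the F1 was t+ g+ j / t g j+.
The two rarest classes, t+ g+ j+ and t g j, are the double crossovers. Comparing them with the parentals, only the j allele has switched, so j is the middle locus and the order is g – j – t.

j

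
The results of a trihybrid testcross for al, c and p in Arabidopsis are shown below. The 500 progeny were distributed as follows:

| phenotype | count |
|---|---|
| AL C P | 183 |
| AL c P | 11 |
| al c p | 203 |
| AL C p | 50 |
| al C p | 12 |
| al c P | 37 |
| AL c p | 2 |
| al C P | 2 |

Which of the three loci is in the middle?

The two most frequent reciprocal classes, al c p and AL C P, are the parental types, so the F1 was al c p / AL C P.
The two rarest classes, AL c p and al C P, are the double crossovers. Comparing them with the parentals, only the al allele has switched, so al is the middle locus and the order is p – al – c.

al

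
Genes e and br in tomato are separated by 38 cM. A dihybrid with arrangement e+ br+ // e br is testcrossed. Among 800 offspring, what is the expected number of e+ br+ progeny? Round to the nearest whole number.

A map distance of 38 cM corresponds to a recombination frequency of 0.380.
The F1 is e+ br+ / e br, so e+ br+ is a parental gamete class with expected frequency (1 − r)/2 = 0.620/2 = 0.3100.
Expected number = 0.3100 × 800 = 248.00 ≈ 248.

248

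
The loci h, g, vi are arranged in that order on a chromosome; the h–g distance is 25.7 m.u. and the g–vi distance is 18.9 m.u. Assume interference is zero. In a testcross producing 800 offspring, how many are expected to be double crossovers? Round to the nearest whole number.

Map distances give recombination frequencies of 0.257 and 0.189 for the two intervals.
With no interference, expected double-crossover frequency = 0.257 × 0.189 = 0.04857.
Expected number = 0.04857 × 800 = 38.86 ≈ 39.

39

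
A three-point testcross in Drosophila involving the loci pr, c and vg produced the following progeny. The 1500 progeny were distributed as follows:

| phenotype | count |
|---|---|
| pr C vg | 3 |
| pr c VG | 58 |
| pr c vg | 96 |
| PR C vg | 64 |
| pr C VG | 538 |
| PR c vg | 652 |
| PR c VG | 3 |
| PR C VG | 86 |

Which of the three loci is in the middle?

vg

The two most frequent reciprocal classes, pr C VG and PR c vg, are the parental types, so the F1 was pr C VG / PR c vg.
The two rarest classes, pr C vg and PR c VG, are the double crossovers. Comparing them with the parentals, only the vg allele has switched, so vg is the middle locus and the order is c – vg – pr.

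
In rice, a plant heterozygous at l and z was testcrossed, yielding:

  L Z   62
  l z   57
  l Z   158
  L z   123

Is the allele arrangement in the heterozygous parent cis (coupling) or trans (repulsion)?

trans

The two most frequent classes are L z (123) and l Z (158); these are the parental (non-recombinant) types.
So the F1 carried L z on one chromosome and l Z on the other — the recessive alleles are on opposite chromosomes (trans / repulsion).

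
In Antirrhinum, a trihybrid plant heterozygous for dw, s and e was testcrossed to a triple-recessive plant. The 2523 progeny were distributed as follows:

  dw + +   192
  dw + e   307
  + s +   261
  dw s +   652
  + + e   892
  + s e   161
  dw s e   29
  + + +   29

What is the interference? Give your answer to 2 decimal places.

The two most frequent reciprocal classes, dw s + and + + e, are the parental types, so the F1 was dw s + / + + e.
The two rarest classes, dw s e and + + +, are the double crossovers. Comparing them with the parentals, only the e allele has switched, so e is the middle locus and the order is dw – e – s.
dw–e: (568 + 58)/2523 = 0.2481; e–s: (353 + 58)/2523 = 0.1629.
Expected DCO frequency = 0.2481 × 0.1629 ≈ 0.04042; observed = 58/2523 ≈ 0.02299.
Coefficient of coincidence = 0.02299/0.04042 ≈ 0.57; interference = 1 − 0.57 = 0.43.

0.43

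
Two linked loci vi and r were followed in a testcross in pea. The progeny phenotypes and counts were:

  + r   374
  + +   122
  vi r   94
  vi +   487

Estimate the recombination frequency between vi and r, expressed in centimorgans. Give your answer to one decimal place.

The two most frequent classes, + r (374) and vi + (487), are the parental types, so the F1 was + r / vi +.
The recombinant classes are + + and vi r: 122 + 94 = 216.
Recombination frequency = 216/1077 = 0.2006 ≈ 20.1%, i.e. 20.1 centimorgans.

20.1 centimorgans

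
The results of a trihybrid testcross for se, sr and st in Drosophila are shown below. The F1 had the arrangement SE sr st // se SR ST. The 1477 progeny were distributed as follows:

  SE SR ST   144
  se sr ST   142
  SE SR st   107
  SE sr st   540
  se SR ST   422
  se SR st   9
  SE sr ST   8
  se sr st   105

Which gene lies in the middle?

The two rarest classes, SE sr ST and se SR st, are the double crossovers. Comparing them with the parentals, only the st allele has switched, so st is the middle locus and the order is se – st – sr.

st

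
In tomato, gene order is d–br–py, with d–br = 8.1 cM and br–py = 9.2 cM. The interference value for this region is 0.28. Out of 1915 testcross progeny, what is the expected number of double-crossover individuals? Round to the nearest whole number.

Map distances give recombination frequencies of 0.081 and 0.092 for the two intervals.
With interference 0.28 (so coincidence = 0.72), expected double-crossover frequency = 0.081 × 0.092 × 0.72 = 0.00537.
Expected number = 0.00537 × 1915 = 10.27 ≈ 10.

10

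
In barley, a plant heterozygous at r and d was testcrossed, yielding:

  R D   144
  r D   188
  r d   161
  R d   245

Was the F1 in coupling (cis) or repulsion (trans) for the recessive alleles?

The two most frequent classes are R d (245) and r D (188); these are the parental (non-recombinant) types.
So the F1 carried R d on one chromosome and r D on the other — the recessive alleles are on opposite chromosomes (trans / repulsion).

trans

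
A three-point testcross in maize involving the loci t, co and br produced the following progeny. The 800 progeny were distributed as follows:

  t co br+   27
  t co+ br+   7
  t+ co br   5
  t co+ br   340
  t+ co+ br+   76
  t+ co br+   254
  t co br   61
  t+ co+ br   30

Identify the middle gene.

br

The two most frequent reciprocal classes, t+ co br+ and t co+ br, are the parental types, so the F1 was t+ co br+ / t co+ br.
The two rarest classes, t+ co br and t co+ br+, are the double crossovers. Comparing them with the parentals, only the br allele has switched, so br is the middle locus and the order is t – br – co.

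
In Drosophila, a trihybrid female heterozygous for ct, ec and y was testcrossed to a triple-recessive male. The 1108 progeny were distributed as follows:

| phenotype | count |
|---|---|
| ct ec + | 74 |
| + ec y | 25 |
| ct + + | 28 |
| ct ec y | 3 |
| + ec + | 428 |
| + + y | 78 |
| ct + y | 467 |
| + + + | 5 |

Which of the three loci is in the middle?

ec

The two most frequent reciprocal classes, ct + y and + ec +, are the parental types, so the F1 was ct + y / + ec +.
The two rarest classes, ct ec y and + + +, are the double crossovers. Comparing them with the parentals, only the ec allele has switched, so ec is the middle locus and the order is y – ec – ct.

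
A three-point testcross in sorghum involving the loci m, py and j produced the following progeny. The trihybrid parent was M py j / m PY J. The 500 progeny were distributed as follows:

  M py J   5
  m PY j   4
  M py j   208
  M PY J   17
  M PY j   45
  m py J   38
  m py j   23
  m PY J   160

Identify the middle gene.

j

The two rarest classes, M py J and m PY j, are the double crossovers. Comparing them with the parentals, only the j allele has switched, so j is the middle locus and the order is m – j – py.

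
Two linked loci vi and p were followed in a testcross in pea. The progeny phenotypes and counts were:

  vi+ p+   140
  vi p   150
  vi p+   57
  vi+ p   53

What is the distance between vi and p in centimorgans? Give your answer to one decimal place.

27.5 centimorgans

The two most frequent classes, vi+ p+ (140) and vi p (150), are the parental types, so the F1 was vi+ p+ / vi p.
The recombinant classes are vi+ p and vi p+: 53 + 57 = 110.
Recombination frequency = 110/400 = 0.2750 ≈ 27.5%, i.e. 27.5 centimorgans.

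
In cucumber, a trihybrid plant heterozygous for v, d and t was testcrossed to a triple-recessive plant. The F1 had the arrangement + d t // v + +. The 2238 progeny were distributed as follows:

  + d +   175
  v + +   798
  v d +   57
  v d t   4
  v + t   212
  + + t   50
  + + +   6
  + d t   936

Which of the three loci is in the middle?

The two rarest classes, v d t and + + +, are the double crossovers. Comparing them with the parentals, only the v allele has switched, so v is the middle locus and the order is d – v – t.

v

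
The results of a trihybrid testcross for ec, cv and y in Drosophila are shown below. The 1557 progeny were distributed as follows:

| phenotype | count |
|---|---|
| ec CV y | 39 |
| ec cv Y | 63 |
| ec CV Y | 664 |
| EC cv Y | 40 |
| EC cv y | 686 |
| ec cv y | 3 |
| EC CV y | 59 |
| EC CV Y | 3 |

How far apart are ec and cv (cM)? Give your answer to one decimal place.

The two most frequent reciprocal classes, ec CV Y and EC cv y, are the parental types, so the F1 was ec CV Y / EC cv y.
The two rarest classes, EC CV Y and ec cv y, are the double crossovers. Comparing them with the parentals, only the ec allele has switched, so ec is the middle locus and the order is cv – ec – y.
Crossovers in the cv–ec interval produce the single-crossover classes ec cv Y and EC CV y (63 + 59 = 122) plus the double crossovers (6).
RF(cv–ec) = (122 + 6) / 1557 = 128/1557 = 0.0822 → 8.2 cM.

8.2 cM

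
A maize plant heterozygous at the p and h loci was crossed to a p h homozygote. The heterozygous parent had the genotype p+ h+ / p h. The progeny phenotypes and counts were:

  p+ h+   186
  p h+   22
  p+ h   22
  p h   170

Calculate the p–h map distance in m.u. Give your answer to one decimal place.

11.0 m.u.

The recombinant classes are p+ h and p h+: 22 + 22 = 44.
Recombination frequency = 44/400 = 0.1100 ≈ 11.0%, i.e. 11.0 m.u.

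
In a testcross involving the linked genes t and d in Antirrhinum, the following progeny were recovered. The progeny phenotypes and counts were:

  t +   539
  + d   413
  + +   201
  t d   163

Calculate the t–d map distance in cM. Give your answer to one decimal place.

27.7 cM

The two most frequent classes, + d (413) and t + (539), are the parental types, so the F1 was + d / t +.
The recombinant classes are + + and t d: 201 + 163 = 364.
Recombination frequency = 364/1316 = 0.2766 ≈ 27.7%, i.e. 27.7 cM.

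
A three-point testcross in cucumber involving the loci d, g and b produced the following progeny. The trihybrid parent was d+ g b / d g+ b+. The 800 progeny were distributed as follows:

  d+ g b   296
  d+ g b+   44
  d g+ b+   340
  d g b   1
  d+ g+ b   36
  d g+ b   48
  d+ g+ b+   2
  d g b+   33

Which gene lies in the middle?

d

The two rarest classes, d g b and d+ g+ b+, are the double crossovers. Comparing them with the parentals, only the d allele has switched, so d is the middle locus and the order is g – d – b.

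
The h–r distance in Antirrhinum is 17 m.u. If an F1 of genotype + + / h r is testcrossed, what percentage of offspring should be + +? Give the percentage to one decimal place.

41.5%

A map distance of 17 m.u. corresponds to a recombination frequency of 0.170.
The F1 is + + / h r, so + + is a parental gamete class with expected frequency (1 − r)/2 = 0.830/2 = 0.4150.
That is 0.4150 = 41.5% of the progeny.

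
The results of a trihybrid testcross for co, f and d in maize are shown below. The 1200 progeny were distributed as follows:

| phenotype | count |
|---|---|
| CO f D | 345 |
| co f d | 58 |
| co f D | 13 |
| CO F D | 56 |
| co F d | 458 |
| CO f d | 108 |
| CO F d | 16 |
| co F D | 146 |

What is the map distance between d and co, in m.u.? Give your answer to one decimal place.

23.6 m.u.

The two most frequent reciprocal classes, co F d and CO f D, are the parental types, so the F1 was co F d / CO f D.
The two rarest classes, CO F d and co f D, are the double crossovers. Comparing them with the parentals, only the co allele has switched, so co is the middle locus and the order is d – co – f.
Crossovers in the d–co interval produce the single-crossover classes co F D and CO f d (146 + 108 = 254) plus the double crossovers (29).
RF(d–co) = (254 + 29) / 1200 = 283/1200 = 0.2358 → 23.6 m.u.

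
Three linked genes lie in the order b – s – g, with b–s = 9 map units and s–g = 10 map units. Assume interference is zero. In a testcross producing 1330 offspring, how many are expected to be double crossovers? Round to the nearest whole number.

12

Map distances give recombination frequencies of 0.090 and 0.100 for the two intervals.
With no interference, expected double-crossover frequency = 0.090 × 0.100 = 0.00900.
Expected number = 0.00900 × 1330 = 11.97 ≈ 12.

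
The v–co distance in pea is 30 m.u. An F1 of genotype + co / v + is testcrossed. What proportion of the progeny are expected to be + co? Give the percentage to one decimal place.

A map distance of 30 m.u. corresponds to a recombination frequency of 0.300.
The F1 is + co / v +, so + co is a parental gamete class with expected frequency (1 − r)/2 = 0.700/2 = 0.3500.
That is 0.3500 = 35.0% of the progeny.

35.0%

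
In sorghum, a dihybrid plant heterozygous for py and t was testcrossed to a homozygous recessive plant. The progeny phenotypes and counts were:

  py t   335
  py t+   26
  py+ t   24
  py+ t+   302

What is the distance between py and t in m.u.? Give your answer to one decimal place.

The two most frequent classes, py+ t+ (302) and py t (335), are the parental types, so the F1 was py+ t+ / py t.
The recombinant classes are py+ t and py t+: 24 + 26 = 50.
Recombination frequency = 50/687 = 0.0728 ≈ 7.3%, i.e. 7.3 m.u.

7.3 m.u.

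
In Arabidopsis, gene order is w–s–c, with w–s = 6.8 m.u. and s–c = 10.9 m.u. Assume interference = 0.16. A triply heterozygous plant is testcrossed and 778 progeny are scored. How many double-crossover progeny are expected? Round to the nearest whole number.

5

Map distances give recombination frequencies of 0.068 and 0.109 for the two intervals.
With interference 0.16 (so coincidence = 0.84), expected double-crossover frequency = 0.068 × 0.109 × 0.84 = 0.00623.
Expected number = 0.00623 × 778 = 4.84 ≈ 5.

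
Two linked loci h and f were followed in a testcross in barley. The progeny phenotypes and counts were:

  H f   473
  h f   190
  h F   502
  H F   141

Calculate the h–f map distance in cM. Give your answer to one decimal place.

The two most frequent classes, H f (473) and h F (502), are the parental types, so the F1 was H f / h F.
The recombinant classes are H F and h f: 141 + 190 = 331.
Recombination frequency = 331/1306 = 0.2534 ≈ 25.3%, i.e. 25.3 cM.

25.3 cM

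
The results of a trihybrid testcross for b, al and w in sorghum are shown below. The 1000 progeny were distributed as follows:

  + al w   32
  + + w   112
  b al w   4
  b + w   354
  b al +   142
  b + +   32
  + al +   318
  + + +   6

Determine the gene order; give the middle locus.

The two most frequent reciprocal classes, b + w and + al +, are the parental types, so the F1 was b + w / + al +.
The two rarest classes, b al w and + + +, are the double crossovers. Comparing them with the parentals, only the al allele has switched, so al is the middle locus and the order is b – al – w.

al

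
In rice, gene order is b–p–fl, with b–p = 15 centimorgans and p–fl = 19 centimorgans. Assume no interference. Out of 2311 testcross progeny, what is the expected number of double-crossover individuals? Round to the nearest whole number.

Map distances give recombination frequencies of 0.150 and 0.190 for the two intervals.
With no interference, expected double-crossover frequency = 0.150 × 0.190 = 0.02850.
Expected number = 0.02850 × 2311 = 65.86 ≈ 66.

66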